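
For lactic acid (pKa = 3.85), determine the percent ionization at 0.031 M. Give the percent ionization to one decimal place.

6.5%

CH3CH(OH)COOH ⇌ CH3CH(OH)COO- + H+; let x = [H+] at equilibrium.
Ka = 10^(−3.85) = 1.41 × 10^-4
Solve x² + 0.000141x − 4.37e-06 = 0 → x = 2.02 × 10^-3 M
Fraction ionized = 2.02 × 10^-3 / 0.031 = 0.0652 → 6.5%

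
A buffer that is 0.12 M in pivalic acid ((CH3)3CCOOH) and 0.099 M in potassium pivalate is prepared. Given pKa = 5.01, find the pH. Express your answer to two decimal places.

Using pH = pKa + log([base]/[acid]) with [base]/[acid] = 0.099/0.12:
pH = 5.01 + (-0.084) = 4.93

pH = 4.93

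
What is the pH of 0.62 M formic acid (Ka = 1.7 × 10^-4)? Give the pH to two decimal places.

HCOOH ⇌ HCOO- + H+
From the ICE table, Ka = [H+]²/(0.62 − [H+]) = 1.7 × 10^-4.
Assume [H+] ≪ 0.62: [H+] ≈ √(1.7 × 10^-4 × 0.62) = 1.03 × 10^-2 M
Check: 1.7% ionized — well under 5%, approximation valid.
pH = −log(1.03 × 10^-2) = 1.99

pH = 1.99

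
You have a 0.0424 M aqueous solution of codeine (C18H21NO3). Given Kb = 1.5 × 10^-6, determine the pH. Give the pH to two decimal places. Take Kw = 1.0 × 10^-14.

C18H21NO3 + H2O ⇌ C18H22NO3+ + OH-
From the ICE table, Kb = [OH-]²/(0.0424 − [OH-]) = 1.5 × 10^-6.
Assume [OH-] ≪ 0.0424: [OH-] ≈ √(1.5 × 10^-6 × 0.0424) = 2.52 × 10^-4 M
pOH = −log(2.52 × 10^-4) = 3.60; pH = 14.00 − 3.60 = 10.40

pH = 10.40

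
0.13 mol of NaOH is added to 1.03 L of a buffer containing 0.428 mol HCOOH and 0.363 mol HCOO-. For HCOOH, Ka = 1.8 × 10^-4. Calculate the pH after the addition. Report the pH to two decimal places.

pH = 3.96

OH- converts HCOOH to HCOO-: HCOOH → 0.298 mol, HCOO- → 0.493 mol.
pKa = −log(1.8 × 10^-4) = 3.745
pH = pKa + log([A⁻]/[HA]) = 3.745 + log(0.493/0.298) = 3.745 +0.219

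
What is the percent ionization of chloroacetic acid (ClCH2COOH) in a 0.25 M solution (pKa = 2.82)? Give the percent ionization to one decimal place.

7.5%

ClCH2COOH ⇌ ClCH2COO- + H+; let x = [H+] at equilibrium.
Ka = 10^(−2.82) = 1.51 × 10^-3
Solve x² + 0.00151x − 0.000378 = 0 → x = 1.87 × 10^-2 M
% ionization = x/C₀ × 100% = 1.87 × 10^-2/0.25 × 100% = 7.5%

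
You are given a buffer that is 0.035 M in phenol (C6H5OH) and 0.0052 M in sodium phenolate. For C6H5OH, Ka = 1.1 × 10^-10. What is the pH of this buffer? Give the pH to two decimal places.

pKa = −log(1.1 × 10^-10) = 9.959
Henderson–Hasselbalch: pH = pKa + log([C6H5O-]/[C6H5OH]) = 9.959 + log(0.0052/0.035)
pH = 9.959 + (-0.828) = 9.13

pH = 9.13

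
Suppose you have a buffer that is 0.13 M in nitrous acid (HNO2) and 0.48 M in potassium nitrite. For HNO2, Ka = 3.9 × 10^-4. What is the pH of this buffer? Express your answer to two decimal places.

pH = 3.98

pKa = −log(3.9 × 10^-4) = 3.409
Henderson–Hasselbalch: pH = pKa + log([NO2-]/[HNO2]) = 3.409 + log(0.48/0.13)
pH = 3.409 + (+0.567) = 3.98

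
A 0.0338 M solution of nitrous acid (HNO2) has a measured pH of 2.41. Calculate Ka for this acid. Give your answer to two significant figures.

Ka = 5.1 × 10^-4

[H+] = 10^(-2.41) = 3.89 × 10^-3 M
At equilibrium [HA] = 0.0338 − 3.89 × 10^-3 = 2.99 × 10^-2 M
Ka = [H+][A-]/[HA] = (3.89 × 10^-3)² / 2.99 × 10^-2 = 5.1 × 10^-4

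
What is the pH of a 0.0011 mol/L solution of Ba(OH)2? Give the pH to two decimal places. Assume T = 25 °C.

Ba(OH)2 is a strong base (each formula unit releases 2 OH-); [OH-] = 0.0022 M.
pOH = -log(0.0022) = 2.66
pH = 14.00 - 2.66 = 11.34

pH = 11.34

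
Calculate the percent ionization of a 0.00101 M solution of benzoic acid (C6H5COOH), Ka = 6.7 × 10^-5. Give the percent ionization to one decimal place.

22.7%

C6H5COOH ⇌ C6H5COO- + H+; let x = [H+] at equilibrium.
Ka = x²/(C₀ − x); solving the quadratic gives x = 2.29 × 10^-4 M.
% ionization = x/C₀ × 100% = 2.29 × 10^-4/0.00101 × 100% = 22.7%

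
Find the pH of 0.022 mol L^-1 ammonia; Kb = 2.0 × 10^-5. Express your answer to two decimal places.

NH3 + H2O ⇌ NH4+ + OH-
Let x = [OH-] at equilibrium. Kb = x²/(0.022 − x).
Neglecting x in the denominator: x = √(2.0 × 10^-5 × 0.022) = 6.63 × 10^-4 M
(x/C₀ = 3% < 5%, so the approximation holds.)
pOH = −log(6.63 × 10^-4) = 3.18; pH = 14.00 − 3.18 = 10.82

pH = 10.82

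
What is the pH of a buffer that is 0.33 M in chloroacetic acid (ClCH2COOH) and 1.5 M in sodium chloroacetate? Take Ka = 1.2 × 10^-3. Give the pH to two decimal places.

pH = 3.58

pKa = −log(1.2 × 10^-3) = 2.921
Using pH = pKa + log([base]/[acid]) with [base]/[acid] = 1.5/0.33:
pH = 2.921 + (+0.658) = 3.58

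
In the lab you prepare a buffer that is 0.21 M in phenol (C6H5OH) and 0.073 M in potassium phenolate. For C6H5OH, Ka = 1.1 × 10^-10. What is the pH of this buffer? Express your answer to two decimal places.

pKa = −log(1.1 × 10^-10) = 9.959
pH = pKa + log([A⁻]/[HA]) = 9.959 + log(0.073/0.21)
pH = 9.959 + (-0.459) = 9.50

pH = 9.50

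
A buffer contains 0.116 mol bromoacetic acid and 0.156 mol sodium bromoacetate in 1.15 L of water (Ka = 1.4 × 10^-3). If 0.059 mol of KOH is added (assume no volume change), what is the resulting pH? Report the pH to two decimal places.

pH = 3.43

OH- converts BrCH2COOH to BrCH2COO-: BrCH2COOH → 0.057 mol, BrCH2COO- → 0.215 mol.
pKa = −log(1.4 × 10^-3) = 2.854
pH = pKa + log(n_BrCH2COO-/n_BrCH2COOH) = 2.854 + log(0.215/0.057) = 2.854 + (+0.577)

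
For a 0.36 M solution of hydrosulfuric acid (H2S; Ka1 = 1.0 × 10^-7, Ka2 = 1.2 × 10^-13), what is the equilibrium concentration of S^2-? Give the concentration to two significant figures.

First ionization gives [H+] ≈ [HS-] = 1.90 × 10^-4 M.
Second step: Ka2 = [H+][S^2-]/[HS-] ≈ [S^2-] (since [H+] ≈ [HS-]).
So [S^2-] ≈ Ka2.

1.2 × 10^-13 M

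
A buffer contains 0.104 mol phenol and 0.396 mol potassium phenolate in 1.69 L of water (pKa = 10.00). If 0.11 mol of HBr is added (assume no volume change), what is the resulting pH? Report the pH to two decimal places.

pH = 10.13

Added H+ converts C6H5O- to C6H5OH: C6H5OH → 0.214 mol, C6H5O- → 0.286 mol.
Henderson–Hasselbalch with mole ratio 0.286/0.214: pH = 10.00 + (+0.126)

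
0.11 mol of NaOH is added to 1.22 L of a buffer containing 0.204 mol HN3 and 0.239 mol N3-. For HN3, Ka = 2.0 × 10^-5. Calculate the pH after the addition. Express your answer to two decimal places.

pH = 5.27

OH- converts HN3 to N3-: HN3 → 0.094 mol, N3- → 0.349 mol.
pKa = −log(2.0 × 10^-5) = 4.699
Henderson–Hasselbalch with mole ratio 0.349/0.094: pH = 4.699 + (+0.570)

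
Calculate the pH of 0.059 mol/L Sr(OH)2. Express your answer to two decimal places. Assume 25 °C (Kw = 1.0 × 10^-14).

pH = 13.07

Sr(OH)2 is a strong base (each formula unit releases 2 OH-); [OH-] = 0.118 M.
pOH = -log(0.118) = 0.93
pH = 14.00 - 0.93 = 13.07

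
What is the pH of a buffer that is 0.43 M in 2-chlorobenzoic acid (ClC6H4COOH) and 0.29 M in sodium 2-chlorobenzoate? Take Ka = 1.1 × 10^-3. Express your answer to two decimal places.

pKa = −log(1.1 × 10^-3) = 2.959
pH = pKa + log([A⁻]/[HA]) = 2.959 + log(0.29/0.43)
pH = 2.959 + (-0.171) = 2.79

pH = 2.79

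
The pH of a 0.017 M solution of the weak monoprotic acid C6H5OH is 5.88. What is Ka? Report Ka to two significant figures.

Ka = 1.0 × 10^-10

[H+] = 10^(-5.88) = 1.32 × 10^-6 M
At equilibrium [HA] = 0.017 − 1.32 × 10^-6 = 1.70 × 10^-2 M
Ka = [H+][A-]/[HA] = (1.32 × 10^-6)² / 1.70 × 10^-2 = 1.0 × 10^-10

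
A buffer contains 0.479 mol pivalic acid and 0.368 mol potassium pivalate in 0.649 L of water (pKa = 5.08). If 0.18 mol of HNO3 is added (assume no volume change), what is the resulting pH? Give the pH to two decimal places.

After neutralization: n((CH3)3CCOOH) = 0.659 mol, n((CH3)3CCOO-) = 0.188 mol.
Henderson–Hasselbalch with mole ratio 0.188/0.659: pH = 5.08 + (-0.545)

pH = 4.54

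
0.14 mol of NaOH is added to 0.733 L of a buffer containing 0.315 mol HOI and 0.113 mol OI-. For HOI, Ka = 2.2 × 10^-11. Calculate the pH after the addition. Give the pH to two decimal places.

pH = 10.82

OH- converts HOI to OI-: HOI → 0.175 mol, OI- → 0.253 mol.
pKa = −log(2.2 × 10^-11) = 10.658
Henderson–Hasselbalch with mole ratio 0.253/0.175: pH = 10.658 + (+0.160)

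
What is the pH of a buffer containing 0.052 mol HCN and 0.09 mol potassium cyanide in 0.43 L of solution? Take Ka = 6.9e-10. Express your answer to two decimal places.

pKa = −log(6.9 × 10^-10) = 9.161
Using pH = pKa + log([base]/[acid]) with [base]/[acid] = 0.09/0.052:
pH = 9.161 + (+0.238) = 9.40

pH = 9.40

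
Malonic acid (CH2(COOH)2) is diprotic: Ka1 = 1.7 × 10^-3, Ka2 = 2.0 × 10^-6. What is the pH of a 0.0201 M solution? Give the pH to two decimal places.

pH = 2.30

Ka1 ≫ Ka2, so treat the first dissociation as the only significant source of H+.
Ka1 = x²/(0.0201 − x) = 1.7 × 10^-3
Solving the quadratic: x = (−Ka1 + √(Ka1² + 4·Ka1·C₀))/2 = 5.06 × 10^-3 M
pH = −log(5.06 × 10^-3) = 2.30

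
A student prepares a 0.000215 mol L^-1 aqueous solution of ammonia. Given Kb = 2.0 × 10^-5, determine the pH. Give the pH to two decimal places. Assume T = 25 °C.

pH = 9.75

NH3 + H2O ⇌ NH4+ + OH-
From the ICE table, Kb = x²/(0.000215 − x) = 2.0 × 10^-5.
x is not negligible relative to C₀; solve x² + 2e-05·x − 4.3e-09 = 0.
x = [−2e-05 + √(2e-05² + 1.72e-08)]/2 = 5.63 × 10^-5 M
pOH = −log(5.63 × 10^-5) = 4.25; pH = 14.00 − 4.25 = 9.75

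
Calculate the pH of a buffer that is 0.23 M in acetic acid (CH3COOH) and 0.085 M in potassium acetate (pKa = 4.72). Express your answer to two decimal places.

pH = pKa + log([A⁻]/[HA]) = 4.72 + log(0.085/0.23)
pH = 4.72 + (-0.432) = 4.29

pH = 4.29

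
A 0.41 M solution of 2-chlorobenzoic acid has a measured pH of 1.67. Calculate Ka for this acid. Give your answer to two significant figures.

[H+] = 10^(-1.67) = 2.14 × 10^-2 M
At equilibrium [HA] = 0.41 − 2.14 × 10^-2 = 3.89 × 10^-1 M
Ka = [H+][A-]/[HA] = (2.14 × 10^-2)² / 3.89 × 10^-1 = 1.2 × 10^-3

Ka = 1.2 × 10^-3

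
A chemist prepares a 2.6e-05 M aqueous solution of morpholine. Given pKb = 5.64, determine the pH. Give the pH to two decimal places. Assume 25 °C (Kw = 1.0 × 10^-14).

pH = 8.82

C4H8ONH + H2O ⇌ C4H8ONH2+ + OH-
Kb = 10^(−5.64) = 2.29 × 10^-6
Let x = [OH-] at equilibrium. Kb = x²/(2.6e-05 − x).
Here C₀/Kb ≈ 11.4, so the small-x approximation fails. Use the quadratic:
x = (−Kb + √(Kb² + 4·Kb·C₀))/2 = 6.66 × 10^-6 M
pOH = 5.18, so pH = 14.00 − pOH = 8.82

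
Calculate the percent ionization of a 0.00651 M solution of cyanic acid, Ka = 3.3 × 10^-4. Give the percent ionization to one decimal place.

20.1%

HOCN ⇌ OCN- + H+; let x = [H+] at equilibrium.
Ka = x²/(C₀ − x); solving the quadratic gives x = 1.31 × 10^-3 M.
Fraction ionized = 1.31 × 10^-3 / 0.00651 = 0.2012 → 20.1%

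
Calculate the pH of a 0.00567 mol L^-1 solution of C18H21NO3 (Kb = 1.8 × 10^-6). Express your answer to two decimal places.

pH = 10.00

C18H21NO3 + H2O ⇌ C18H22NO3+ + OH-
Let x = [OH-] at equilibrium. Kb = x²/(0.00567 − x).
Assume x ≪ 0.00567: x ≈ √(1.8 × 10^-6 × 0.00567) = 1.01 × 10^-4 M
(x/C₀ = 1.8% < 5%, so the approximation holds.)
pOH = 4.00, so pH = 14.00 − pOH = 10.00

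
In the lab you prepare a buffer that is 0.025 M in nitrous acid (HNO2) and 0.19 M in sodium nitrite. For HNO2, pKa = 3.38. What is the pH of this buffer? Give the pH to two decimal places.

pH = 4.26

pH = pKa + log([A⁻]/[HA]) = 3.38 + log(0.19/0.025)
pH = 3.38 + (+0.881) = 4.26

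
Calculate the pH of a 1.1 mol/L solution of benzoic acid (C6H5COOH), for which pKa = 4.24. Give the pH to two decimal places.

pH = 2.10

C6H5COOH ⇌ C6H5COO- + H+
Ka = 10^(−4.24) = 5.75 × 10^-5
Ka = [H+]²/(1.1 − [H+]) = 5.75 × 10^-5
Neglecting [H+] in the denominator: [H+] = √(5.75 × 10^-5 × 1.1) = 7.95 × 10^-3 M
([H+]/C₀ = 0.72% < 5%, so the approximation holds.)
pH = −log[H+] = −log(7.95 × 10^-3) = 2.10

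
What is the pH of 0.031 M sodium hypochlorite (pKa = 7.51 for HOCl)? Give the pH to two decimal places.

OCl- is the conjugate base of the weak acid HOCl.
Ka = 10^(−7.51) = 3.09 × 10^-8
Kb = Kw/Ka = 1.0×10^-14 / 3.09 × 10^-8 = 3.24 × 10^-7
Let x = [OH-] at equilibrium. Kb = x²/(0.031 − x).
Assume x ≪ 0.031: x ≈ √(3.24 × 10^-7 × 0.031) = 1.00 × 10^-4 M
(x/C₀ = 0.32% < 5%, so the approximation holds.)
pOH = 4.00, so pH = 14.00 − pOH = 10.00

pH = 10.00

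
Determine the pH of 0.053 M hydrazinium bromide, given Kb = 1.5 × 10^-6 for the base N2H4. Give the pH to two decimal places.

pH = 4.73

N2H5+ is the conjugate acid of the weak base N2H4.
Ka = Kw/Kb = 1.0×10^-14 / 1.5 × 10^-6 = 6.67 × 10^-9
Ka = [H+]²/(0.053 − [H+]) = 6.67 × 10^-9
Assume [H+] ≪ 0.053: [H+] ≈ √(6.67 × 10^-9 × 0.053) = 1.88 × 10^-5 M
pH = −log[H+] = −log(1.88 × 10^-5) = 4.73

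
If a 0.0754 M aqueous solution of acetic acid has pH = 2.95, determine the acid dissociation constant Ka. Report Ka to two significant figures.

[H+] = 10^(-2.95) = 1.12 × 10^-3 M
At equilibrium [HA] = 0.0754 − 1.12 × 10^-3 = 7.43 × 10^-2 M
Ka = [H+][A-]/[HA] = (1.12 × 10^-3)² / 7.43 × 10^-2 = 1.7 × 10^-5

Ka = 1.7 × 10^-5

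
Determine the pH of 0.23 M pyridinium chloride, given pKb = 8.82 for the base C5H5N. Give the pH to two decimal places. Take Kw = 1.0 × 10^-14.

pH = 2.91

C5H5NH+ is the conjugate acid of the weak base C5H5N.
Kb = 10^(−8.82) = 1.51 × 10^-9
Ka = Kw/Kb = 1.0×10^-14 / 1.51 × 10^-9 = 6.62 × 10^-6
From the ICE table, Ka = [H+]²/(0.23 − [H+]) = 6.62 × 10^-6.
Assume [H+] ≪ 0.23: [H+] ≈ √(6.62 × 10^-6 × 0.23) = 1.23 × 10^-3 M
([H+]/C₀ = 0.54% < 5%, so the approximation holds.)
pH = −log(1.23 × 10^-3) = 2.91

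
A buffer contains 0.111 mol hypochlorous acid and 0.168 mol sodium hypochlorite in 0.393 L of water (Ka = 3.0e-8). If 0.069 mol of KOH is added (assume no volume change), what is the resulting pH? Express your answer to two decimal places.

pH = 8.27

After neutralization: n(HOCl) = 0.042 mol, n(OCl-) = 0.237 mol.
pKa = −log(3.0 × 10^-8) = 7.523
pH = pKa + log(n_OCl-/n_HOCl) = 7.523 + log(0.237/0.042) = 7.523 + (+0.751)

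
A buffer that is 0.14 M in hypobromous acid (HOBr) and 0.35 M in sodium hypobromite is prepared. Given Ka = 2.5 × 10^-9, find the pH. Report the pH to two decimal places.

pKa = −log(2.5 × 10^-9) = 8.602
pH = pKa + log([A⁻]/[HA]) = 8.602 + log(0.35/0.14)
pH = 8.602 + (+0.398) = 9.00

pH = 9.00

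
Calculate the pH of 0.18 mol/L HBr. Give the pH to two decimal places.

HBr is a strong acid and dissociates completely, so [H+] = 0.18 M.
pH = -log(0.18) = 0.74

pH = 0.74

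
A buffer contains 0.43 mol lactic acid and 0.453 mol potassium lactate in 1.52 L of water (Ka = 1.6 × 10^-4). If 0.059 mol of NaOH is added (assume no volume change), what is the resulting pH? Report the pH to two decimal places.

pH = 3.94

OH- converts CH3CH(OH)COOH to CH3CH(OH)COO-: CH3CH(OH)COOH → 0.371 mol, CH3CH(OH)COO- → 0.512 mol.
pKa = −log(1.6 × 10^-4) = 3.796
pH = pKa + log(n_CH3CH(OH)COO-/n_CH3CH(OH)COOH) = 3.796 + log(0.512/0.371) = 3.796 + (+0.140)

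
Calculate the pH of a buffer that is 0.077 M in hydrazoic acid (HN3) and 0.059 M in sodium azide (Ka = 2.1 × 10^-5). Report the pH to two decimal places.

pH = 4.56

pKa = −log(2.1 × 10^-5) = 4.678
Using pH = pKa + log([base]/[acid]) with [base]/[acid] = 0.059/0.077:
pH = 4.678 + (-0.116) = 4.56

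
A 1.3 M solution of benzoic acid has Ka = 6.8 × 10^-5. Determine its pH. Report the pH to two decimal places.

pH = 2.03

C6H5COOH ⇌ C6H5COO- + H+
From the ICE table, Ka = [H+]²/(1.3 − [H+]) = 6.8 × 10^-5.
Since Ka ≪ C₀, [H+] ≈ √(Ka·C₀) = 9.40 × 10^-3 M.
pH = −log(9.40 × 10^-3) = 2.03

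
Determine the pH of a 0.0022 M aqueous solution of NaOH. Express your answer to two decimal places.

NaOH is a strong base; [OH-] = 0.0022 M.
pOH = -log(0.0022) = 2.66
pH = 14.00 - 2.66 = 11.34

pH = 11.34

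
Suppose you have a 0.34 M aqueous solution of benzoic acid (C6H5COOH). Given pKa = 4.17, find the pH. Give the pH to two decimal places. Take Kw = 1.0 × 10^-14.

C6H5COOH ⇌ C6H5COO- + H+
Ka = 10^(−4.17) = 6.76 × 10^-5
From the ICE table, Ka = [H+]²/(0.34 − [H+]) = 6.76 × 10^-5.
Assume [H+] ≪ 0.34: [H+] ≈ √(6.76 × 10^-5 × 0.34) = 4.79 × 10^-3 M
Check: 1.4% ionized — well under 5%, approximation valid.
pH = −log[H+] = −log(4.79 × 10^-3) = 2.32

pH = 2.32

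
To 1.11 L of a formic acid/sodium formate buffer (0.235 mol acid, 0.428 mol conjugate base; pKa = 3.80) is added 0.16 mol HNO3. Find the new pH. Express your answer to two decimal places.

Added H+ converts HCOO- to HCOOH: HCOOH → 0.395 mol, HCOO- → 0.268 mol.
pH = pKa + log(n_HCOO-/n_HCOOH) = 3.80 + log(0.268/0.395) = 3.80 + (-0.168)

pH = 3.63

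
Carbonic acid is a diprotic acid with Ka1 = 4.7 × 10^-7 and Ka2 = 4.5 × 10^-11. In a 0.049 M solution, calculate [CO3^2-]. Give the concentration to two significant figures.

4.5 × 10^-11 M

First ionization gives [H+] ≈ [HCO3-] = 1.52 × 10^-4 M.
Second step: Ka2 = [H+][CO3^2-]/[HCO3-] ≈ [CO3^2-] (since [H+] ≈ [HCO3-]).
So [CO3^2-] ≈ Ka2.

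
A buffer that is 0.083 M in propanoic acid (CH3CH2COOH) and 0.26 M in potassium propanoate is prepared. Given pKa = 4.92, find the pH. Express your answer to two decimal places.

pH = 5.42

Henderson–Hasselbalch: pH = pKa + log([CH3CH2COO-]/[CH3CH2COOH]) = 4.92 + log(0.26/0.083)
pH = 4.92 + (+0.496) = 5.42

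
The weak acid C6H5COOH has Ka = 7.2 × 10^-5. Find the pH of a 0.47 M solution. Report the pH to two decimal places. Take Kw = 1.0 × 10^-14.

C6H5COOH ⇌ C6H5COO- + H+
Ka = [H+]²/(0.47 − [H+]) = 7.2 × 10^-5
Neglecting [H+] in the denominator: [H+] = √(7.2 × 10^-5 × 0.47) = 5.82 × 10^-3 M
([H+]/C₀ = 1.2% < 5%, so the approximation holds.)
pH = −log(5.82 × 10^-3) = 2.24

pH = 2.24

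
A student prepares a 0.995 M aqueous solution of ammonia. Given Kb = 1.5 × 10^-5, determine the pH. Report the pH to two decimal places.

NH3 + H2O ⇌ NH4+ + OH-
Kb = x²/(0.995 − x) = 1.5 × 10^-5
Neglecting x in the denominator: x = √(1.5 × 10^-5 × 0.995) = 3.86 × 10^-3 M
(x/C₀ = 0.39% < 5%, so the approximation holds.)
pOH = 2.41, so pH = 14.00 − pOH = 11.59

pH = 11.59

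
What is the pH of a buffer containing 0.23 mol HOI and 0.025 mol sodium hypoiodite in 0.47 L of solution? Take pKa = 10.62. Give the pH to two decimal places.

Using pH = pKa + log([base]/[acid]) with [base]/[acid] = 0.025/0.23:
pH = 10.62 + (-0.964) = 9.66

pH = 9.66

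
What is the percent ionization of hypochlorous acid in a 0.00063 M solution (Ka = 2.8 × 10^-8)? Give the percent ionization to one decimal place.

0.7%

HOCl ⇌ OCl- + H+; let x = [H+] at equilibrium.
x ≈ √(Ka·C₀) = √(2.8 × 10^-8 × 0.00063) = 4.20 × 10^-6 M
% ionization = x/C₀ × 100% = 4.20 × 10^-6/0.00063 × 100% = 0.7%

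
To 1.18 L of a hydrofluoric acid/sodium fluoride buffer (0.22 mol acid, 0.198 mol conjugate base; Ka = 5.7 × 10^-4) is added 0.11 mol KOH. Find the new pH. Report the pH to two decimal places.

pH = 3.69

After neutralization: n(HF) = 0.11 mol, n(F-) = 0.308 mol.
pKa = −log(5.7 × 10^-4) = 3.244
pH = pKa + log(n_F-/n_HF) = 3.244 + log(0.308/0.11) = 3.244 + (+0.447)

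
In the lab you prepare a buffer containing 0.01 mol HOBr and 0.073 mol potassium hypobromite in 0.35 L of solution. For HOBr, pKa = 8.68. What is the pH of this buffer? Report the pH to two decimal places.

Henderson–Hasselbalch: pH = pKa + log([OBr-]/[HOBr]) = 8.68 + log(0.073/0.01)
pH = 8.68 + (+0.863) = 9.54

pH = 9.54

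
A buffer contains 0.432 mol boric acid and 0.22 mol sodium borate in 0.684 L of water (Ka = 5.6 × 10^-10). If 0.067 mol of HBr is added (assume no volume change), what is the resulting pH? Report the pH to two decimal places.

pH = 8.74

After neutralization: n(B(OH)3) = 0.499 mol, n(B(OH)4-) = 0.153 mol.
pKa = −log(5.6 × 10^-10) = 9.252
Henderson–Hasselbalch with mole ratio 0.153/0.499: pH = 9.252 + (-0.513)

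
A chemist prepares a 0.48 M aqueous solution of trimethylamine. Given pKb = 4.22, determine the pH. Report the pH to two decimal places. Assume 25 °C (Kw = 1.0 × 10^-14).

pH = 11.73

(CH3)3N + H2O ⇌ (CH3)3NH+ + OH-
Kb = 10^(−4.22) = 6.03 × 10^-5
From the ICE table, Kb = x²/(0.48 − x) = 6.03 × 10^-5.
Since Kb ≪ C₀, x ≈ √(Kb·C₀) = 5.38 × 10^-3 M.
(x/C₀ = 1.1% < 5%, so the approximation holds.)
pOH = 2.27, so pH = 14.00 − pOH = 11.73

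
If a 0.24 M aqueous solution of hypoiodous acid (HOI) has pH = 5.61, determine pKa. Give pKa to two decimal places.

[H+] = 10^(-5.61) = 2.45 × 10^-6 M
At equilibrium [HA] = 0.24 − 2.45 × 10^-6 = 2.40 × 10^-1 M
Ka = [H+][A-]/[HA] = (2.45 × 10^-6)² / 2.40 × 10^-1 = 2.50 × 10^-11
pKa = -log(2.50 × 10^-11) = 10.60

pKa = 10.60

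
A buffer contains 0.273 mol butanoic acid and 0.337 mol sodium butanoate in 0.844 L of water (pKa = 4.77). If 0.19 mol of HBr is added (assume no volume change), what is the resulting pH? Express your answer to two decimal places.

pH = 4.27

Added H+ converts CH3(CH2)2COO- to CH3(CH2)2COOH: CH3(CH2)2COOH → 0.463 mol, CH3(CH2)2COO- → 0.147 mol.
Henderson–Hasselbalch with mole ratio 0.147/0.463: pH = 4.77 + (-0.498)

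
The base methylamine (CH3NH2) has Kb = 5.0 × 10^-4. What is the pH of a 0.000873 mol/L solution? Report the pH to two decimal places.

pH = 10.66

CH3NH2 + H2O ⇌ CH3NH3+ + OH-
Let x = [OH-] at equilibrium. Kb = x²/(0.000873 − x).
The 5% rule fails; solving x² + Kb·x − Kb·C₀ = 0 exactly:
x = [−0.0005 + √(0.0005² + 1.75e-06)]/2 = 4.56 × 10^-4 M
pOH = −log(4.56 × 10^-4) = 3.34; pH = 14.00 − 3.34 = 10.66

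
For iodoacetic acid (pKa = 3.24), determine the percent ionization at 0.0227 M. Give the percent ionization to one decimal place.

14.7%

ICH2COOH ⇌ ICH2COO- + H+; let x = [H+] at equilibrium.
Ka = 10^(−3.24) = 5.75 × 10^-4
Ka = x²/(C₀ − x); solving the quadratic gives x = 3.34 × 10^-3 M.
% ionization = x/C₀ × 100% = 3.34 × 10^-3/0.0227 × 100% = 14.7%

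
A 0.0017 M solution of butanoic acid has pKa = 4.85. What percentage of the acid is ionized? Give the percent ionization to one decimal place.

8.7%

CH3(CH2)2COOH ⇌ CH3(CH2)2COO- + H+; let x = [H+] at equilibrium.
Ka = 10^(−4.85) = 1.41 × 10^-5
Ka = x²/(C₀ − x); solving the quadratic gives x = 1.48 × 10^-4 M.
Fraction ionized = 1.48 × 10^-4 / 0.0017 = 0.0871 → 8.7%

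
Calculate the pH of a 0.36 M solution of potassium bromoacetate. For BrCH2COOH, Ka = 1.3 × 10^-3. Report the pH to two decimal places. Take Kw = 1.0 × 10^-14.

pH = 8.22

BrCH2COO- is the conjugate base of the weak acid BrCH2COOH.
Kb = Kw/Ka = 1.0×10^-14 / 1.3 × 10^-3 = 7.69 × 10^-12
From the ICE table, Kb = [OH-]²/(0.36 − [OH-]) = 7.69 × 10^-12.
Neglecting [OH-] in the denominator: [OH-] = √(7.69 × 10^-12 × 0.36) = 1.66 × 10^-6 M
pOH = 5.78, so pH = 14.00 − pOH = 8.22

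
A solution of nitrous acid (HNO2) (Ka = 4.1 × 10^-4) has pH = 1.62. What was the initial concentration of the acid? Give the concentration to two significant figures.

C₀ = 1.4 M

[H+] = 10^(-1.62) = 2.40 × 10^-2 M = x
Ka = x²/(C₀ − x) ⇒ C₀ = x + x²/Ka
C₀ = 2.40 × 10^-2 + (2.40 × 10^-2)²/(4.1 × 10^-4) = 1.43 M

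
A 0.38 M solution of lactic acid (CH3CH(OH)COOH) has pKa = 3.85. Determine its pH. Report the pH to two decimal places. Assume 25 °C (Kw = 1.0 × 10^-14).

pH = 2.14

CH3CH(OH)COOH ⇌ CH3CH(OH)COO- + H+
Ka = 10^(−3.85) = 1.41 × 10^-4
From the ICE table, Ka = x²/(0.38 − x) = 1.41 × 10^-4.
Neglecting x in the denominator: x = √(1.41 × 10^-4 × 0.38) = 7.32 × 10^-3 M
(x/C₀ = 1.9% < 5%, so the approximation holds.)
pH = −log(7.32 × 10^-3) = 2.14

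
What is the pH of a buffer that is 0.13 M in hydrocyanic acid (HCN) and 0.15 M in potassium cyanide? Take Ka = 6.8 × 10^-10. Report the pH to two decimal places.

pKa = −log(6.8 × 10^-10) = 9.167
Using pH = pKa + log([base]/[acid]) with [base]/[acid] = 0.15/0.13:
pH = 9.167 + (+0.062) = 9.23

pH = 9.23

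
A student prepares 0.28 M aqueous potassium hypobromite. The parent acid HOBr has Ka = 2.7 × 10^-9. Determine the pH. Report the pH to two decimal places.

pH = 11.01

OBr- is the conjugate base of the weak acid HOBr.
Kb = Kw/Ka = 1.0×10^-14 / 2.7 × 10^-9 = 3.70 × 10^-6
From the ICE table, Kb = x²/(0.28 − x) = 3.70 × 10^-6.
Neglecting x in the denominator: x = √(3.70 × 10^-6 × 0.28) = 1.02 × 10^-3 M
pOH = 2.99, so pH = 14.00 − pOH = 11.01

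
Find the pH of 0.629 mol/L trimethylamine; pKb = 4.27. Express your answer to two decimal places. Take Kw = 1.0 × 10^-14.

pH = 11.76

(CH3)3N + H2O ⇌ (CH3)3NH+ + OH-
Kb = 10^(−4.27) = 5.37 × 10^-5
From the ICE table, Kb = x²/(0.629 − x) = 5.37 × 10^-5.
Since Kb ≪ C₀, x ≈ √(Kb·C₀) = 5.81 × 10^-3 M.
pOH = −log(5.81 × 10^-3) = 2.24; pH = 14.00 − 2.24 = 11.76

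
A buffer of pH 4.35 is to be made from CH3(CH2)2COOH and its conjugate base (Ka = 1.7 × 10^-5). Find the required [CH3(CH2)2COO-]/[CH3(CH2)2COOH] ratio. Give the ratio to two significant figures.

pKa = -log(1.7 × 10^-5) = 4.770
pH = pKa + log(r) ⇒ log(r) = 4.35 − 4.770 = -0.420
r = [CH3(CH2)2COO-]/[CH3(CH2)2COOH] = 10^(-0.420) = 0.38

ratio = 0.38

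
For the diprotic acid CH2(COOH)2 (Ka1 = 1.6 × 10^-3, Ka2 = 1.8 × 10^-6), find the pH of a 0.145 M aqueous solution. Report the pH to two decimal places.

Ka1 ≫ Ka2, so treat the first dissociation as the only significant source of H+.
Ka1 = x²/(0.145 − x) = 1.6 × 10^-3
Solving the quadratic: x = (−Ka1 + √(Ka1² + 4·Ka1·C₀))/2 = 1.45 × 10^-2 M
pH = −log(1.45 × 10^-2) = 1.84

pH = 1.84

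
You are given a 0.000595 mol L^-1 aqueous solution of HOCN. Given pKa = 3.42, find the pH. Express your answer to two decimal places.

pH = 3.49

HOCN ⇌ OCN- + H+
Ka = 10^(−3.42) = 3.80 × 10^-4
Let x = [H+] at equilibrium. Ka = x²/(0.000595 − x).
x is not negligible relative to C₀; solve x² + 0.00038·x − 2.26e-07 = 0.
x = (−Ka + √(Ka² + 4·Ka·C₀))/2 = 3.22 × 10^-4 M
pH = −log[H+] = −log(3.22 × 10^-4) = 3.49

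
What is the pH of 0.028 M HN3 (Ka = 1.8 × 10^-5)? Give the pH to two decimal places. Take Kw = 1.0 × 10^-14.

pH = 3.15

HN3 ⇌ N3- + H+
Let x = [H+] at equilibrium. Ka = x²/(0.028 − x).
Assume x ≪ 0.028: x ≈ √(1.8 × 10^-5 × 0.028) = 7.10 × 10^-4 M
Check: 2.5% ionized — well under 5%, approximation valid.
pH = −log(7.10 × 10^-4) = 3.15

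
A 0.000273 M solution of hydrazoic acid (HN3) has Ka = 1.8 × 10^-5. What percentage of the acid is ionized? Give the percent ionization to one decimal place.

HN3 ⇌ N3- + H+; let x = [H+] at equilibrium.
Solve x² + 1.8e-05x − 4.91e-09 = 0 → x = 6.17 × 10^-5 M
Fraction ionized = 6.17 × 10^-5 / 0.000273 = 0.2260 → 22.6%

22.6%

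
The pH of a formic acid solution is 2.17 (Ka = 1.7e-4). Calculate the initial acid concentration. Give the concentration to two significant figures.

[H+] = 10^(-2.17) = 6.76 × 10^-3 M = x
Ka = x²/(C₀ − x) ⇒ C₀ = x + x²/Ka
C₀ = 6.76 × 10^-3 + (6.76 × 10^-3)²/(1.7 × 10^-4) = 2.76 × 10^-1 M

C₀ = 2.8 × 10^-1 M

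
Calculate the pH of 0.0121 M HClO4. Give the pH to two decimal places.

pH = 1.92

HClO4 is a strong acid and dissociates completely, so [H+] = 0.0121 M.
pH = -log(0.0121) = 1.92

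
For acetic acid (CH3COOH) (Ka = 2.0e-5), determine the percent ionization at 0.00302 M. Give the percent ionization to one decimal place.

7.8%

CH3COOH ⇌ CH3COO- + H+; let x = [H+] at equilibrium.
Solve x² + 2e-05x − 6.04e-08 = 0 → x = 2.36 × 10^-4 M
% ionization = x/C₀ × 100% = 2.36 × 10^-4/0.00302 × 100% = 7.8%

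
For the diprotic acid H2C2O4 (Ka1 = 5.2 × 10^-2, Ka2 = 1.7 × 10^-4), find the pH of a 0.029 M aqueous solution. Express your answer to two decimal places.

pH = 1.68

Since Ka1 ≫ Ka2, the first ionization dominates [H+].
Ka1 = x²/(0.029 − x) = 5.2 × 10^-2
Solving the quadratic: x = (−Ka1 + √(Ka1² + 4·Ka1·C₀))/2 = 2.07 × 10^-2 M
pH = −log(2.07 × 10^-2) = 1.68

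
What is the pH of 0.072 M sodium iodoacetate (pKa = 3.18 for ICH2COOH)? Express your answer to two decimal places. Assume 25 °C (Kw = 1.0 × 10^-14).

pH = 8.02

ICH2COO- is the conjugate base of the weak acid ICH2COOH.
Ka = 10^(−3.18) = 6.61 × 10^-4
Kb = Kw/Ka = 1.0×10^-14 / 6.61 × 10^-4 = 1.51 × 10^-11
From the ICE table, Kb = x²/(0.072 − x) = 1.51 × 10^-11.
Since Kb ≪ C₀, x ≈ √(Kb·C₀) = 1.04 × 10^-6 M.
pOH = −log(1.04 × 10^-6) = 5.98; pH = 14.00 − 5.98 = 8.02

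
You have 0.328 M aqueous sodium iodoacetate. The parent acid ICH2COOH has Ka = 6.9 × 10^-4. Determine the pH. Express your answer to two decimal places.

pH = 8.34

ICH2COO- is the conjugate base of the weak acid ICH2COOH.
Kb = Kw/Ka = 1.0×10^-14 / 6.9 × 10^-4 = 1.45 × 10^-11
From the ICE table, Kb = x²/(0.328 − x) = 1.45 × 10^-11.
Neglecting x in the denominator: x = √(1.45 × 10^-11 × 0.328) = 2.18 × 10^-6 M
(x/C₀ = 0.00066% < 5%, so the approximation holds.)
pOH = 5.66, so pH = 14.00 − pOH = 8.34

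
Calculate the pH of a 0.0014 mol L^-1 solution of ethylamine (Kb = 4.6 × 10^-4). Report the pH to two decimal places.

pH = 10.78

C2H5NH2 + H2O ⇌ C2H5NH3+ + OH-
Let x = [OH-] at equilibrium. Kb = x²/(0.0014 − x).
The 5% rule fails; solving x² + Kb·x − Kb·C₀ = 0 exactly:
x = [−0.00046 + √(0.00046² + 2.58e-06)]/2 = 6.05 × 10^-4 M
pOH = 3.22, so pH = 14.00 − pOH = 10.78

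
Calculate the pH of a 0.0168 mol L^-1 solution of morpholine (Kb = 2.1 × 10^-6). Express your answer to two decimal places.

pH = 10.27

C4H8ONH + H2O ⇌ C4H8ONH2+ + OH-
From the ICE table, Kb = [OH-]²/(0.0168 − [OH-]) = 2.1 × 10^-6.
Neglecting [OH-] in the denominator: [OH-] = √(2.1 × 10^-6 × 0.0168) = 1.88 × 10^-4 M
pOH = 3.73, so pH = 14.00 − pOH = 10.27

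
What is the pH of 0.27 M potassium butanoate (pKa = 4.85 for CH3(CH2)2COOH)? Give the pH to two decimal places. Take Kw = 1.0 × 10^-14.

CH3(CH2)2COO- is the conjugate base of the weak acid CH3(CH2)2COOH.
Ka = 10^(−4.85) = 1.41 × 10^-5
Kb = Kw/Ka = 1.0×10^-14 / 1.41 × 10^-5 = 7.09 × 10^-10
From the ICE table, Kb = x²/(0.27 − x) = 7.09 × 10^-10.
Since Kb ≪ C₀, x ≈ √(Kb·C₀) = 1.38 × 10^-5 M.
pOH = −log(1.38 × 10^-5) = 4.86; pH = 14.00 − 4.86 = 9.14

pH = 9.14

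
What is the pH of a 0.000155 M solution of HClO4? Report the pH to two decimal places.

pH = 3.81

HClO4 is a strong acid and dissociates completely, so [H+] = 0.000155 M.
pH = -log(0.000155) = 3.81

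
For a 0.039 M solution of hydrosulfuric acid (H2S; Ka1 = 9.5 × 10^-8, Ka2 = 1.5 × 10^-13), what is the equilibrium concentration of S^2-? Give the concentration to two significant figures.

First ionization gives [H+] ≈ [HS-] = 6.09 × 10^-5 M.
Second step: Ka2 = [H+][S^2-]/[HS-] ≈ [S^2-] (since [H+] ≈ [HS-]).
So [S^2-] ≈ Ka2.

1.5 × 10^-13 M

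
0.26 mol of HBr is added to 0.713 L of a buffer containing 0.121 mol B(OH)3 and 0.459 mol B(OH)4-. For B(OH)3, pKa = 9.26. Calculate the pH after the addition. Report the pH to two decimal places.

pH = 8.98

After neutralization: n(B(OH)3) = 0.381 mol, n(B(OH)4-) = 0.199 mol.
pH = pKa + log([A⁻]/[HA]) = 9.26 + log(0.199/0.381) = 9.26 -0.282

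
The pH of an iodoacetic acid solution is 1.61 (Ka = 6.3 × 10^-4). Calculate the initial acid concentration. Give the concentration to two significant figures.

C₀ = 9.8 × 10^-1 M

[H+] = 10^(-1.61) = 2.45 × 10^-2 M = x
Ka = x²/(C₀ − x) ⇒ C₀ = x + x²/Ka
C₀ = 2.45 × 10^-2 + (2.45 × 10^-2)²/(6.3 × 10^-4) = 9.77 × 10^-1 M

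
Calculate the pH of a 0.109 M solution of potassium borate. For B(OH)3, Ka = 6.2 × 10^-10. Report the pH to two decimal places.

pH = 11.12

B(OH)4- is the conjugate base of the weak acid B(OH)3.
Kb = Kw/Ka = 1.0×10^-14 / 6.2 × 10^-10 = 1.61 × 10^-5
From the ICE table, Kb = x²/(0.109 − x) = 1.61 × 10^-5.
Since Kb ≪ C₀, x ≈ √(Kb·C₀) = 1.32 × 10^-3 M.
(x/C₀ = 1.2% < 5%, so the approximation holds.)
pOH = 2.88, so pH = 14.00 − pOH = 11.12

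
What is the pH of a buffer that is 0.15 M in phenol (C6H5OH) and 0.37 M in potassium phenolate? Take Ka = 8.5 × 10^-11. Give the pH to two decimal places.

pH = 10.46

pKa = −log(8.5 × 10^-11) = 10.071
Henderson–Hasselbalch: pH = pKa + log([C6H5O-]/[C6H5OH]) = 10.071 + log(0.37/0.15)
pH = 10.071 + (+0.392) = 10.46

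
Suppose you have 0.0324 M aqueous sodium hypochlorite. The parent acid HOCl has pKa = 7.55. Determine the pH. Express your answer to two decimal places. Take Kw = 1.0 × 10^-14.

pH = 10.03

OCl- is the conjugate base of the weak acid HOCl.
Ka = 10^(−7.55) = 2.82 × 10^-8
Kb = Kw/Ka = 1.0×10^-14 / 2.82 × 10^-8 = 3.55 × 10^-7
From the ICE table, Kb = [OH-]²/(0.0324 − [OH-]) = 3.55 × 10^-7.
Assume [OH-] ≪ 0.0324: [OH-] ≈ √(3.55 × 10^-7 × 0.0324) = 1.07 × 10^-4 M
Check: 0.33% ionized — well under 5%, approximation valid.
pOH = 3.97, so pH = 14.00 − pOH = 10.03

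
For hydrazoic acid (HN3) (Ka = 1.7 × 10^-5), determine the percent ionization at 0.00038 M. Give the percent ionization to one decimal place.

HN3 ⇌ N3- + H+; let x = [H+] at equilibrium.
Solve x² + 1.7e-05x − 6.46e-09 = 0 → x = 7.23 × 10^-5 M
% ionization = x/C₀ × 100% = 7.23 × 10^-5/0.00038 × 100% = 19.0%

19.0%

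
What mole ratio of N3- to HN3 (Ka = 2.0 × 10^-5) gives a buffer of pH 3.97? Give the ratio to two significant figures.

ratio = 0.19

pKa = -log(2.0 × 10^-5) = 4.699
pH = pKa + log(r) ⇒ log(r) = 3.97 − 4.699 = -0.729
r = [N3-]/[HN3] = 10^(-0.729) = 0.187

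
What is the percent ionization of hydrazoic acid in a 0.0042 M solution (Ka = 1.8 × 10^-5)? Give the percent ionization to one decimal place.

HN3 ⇌ N3- + H+; let x = [H+] at equilibrium.
Solve x² + 1.8e-05x − 7.56e-08 = 0 → x = 2.66 × 10^-4 M
Fraction ionized = 2.66 × 10^-4 / 0.0042 = 0.0633 → 6.3%

6.3%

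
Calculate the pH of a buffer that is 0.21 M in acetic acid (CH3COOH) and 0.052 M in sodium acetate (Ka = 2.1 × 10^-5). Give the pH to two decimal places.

pKa = −log(2.1 × 10^-5) = 4.678
pH = pKa + log([A⁻]/[HA]) = 4.678 + log(0.052/0.21)
pH = 4.678 + (-0.606) = 4.07

pH = 4.07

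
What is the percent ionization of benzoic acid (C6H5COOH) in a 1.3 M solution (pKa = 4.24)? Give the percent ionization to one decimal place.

C6H5COOH ⇌ C6H5COO- + H+; let x = [H+] at equilibrium.
Ka = 10^(−4.24) = 5.75 × 10^-5
x ≈ √(Ka·C₀) = √(5.75 × 10^-5 × 1.3) = 8.65 × 10^-3 M
Fraction ionized = 8.65 × 10^-3 / 1.3 = 0.0067 → 0.7%

0.7%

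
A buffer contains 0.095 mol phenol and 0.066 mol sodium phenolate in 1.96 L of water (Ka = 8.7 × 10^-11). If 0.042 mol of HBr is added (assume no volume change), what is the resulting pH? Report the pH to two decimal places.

pH = 9.30

After neutralization: n(C6H5OH) = 0.137 mol, n(C6H5O-) = 0.024 mol.
pKa = −log(8.7 × 10^-11) = 10.060
pH = pKa + log([A⁻]/[HA]) = 10.060 + log(0.024/0.137) = 10.060 -0.757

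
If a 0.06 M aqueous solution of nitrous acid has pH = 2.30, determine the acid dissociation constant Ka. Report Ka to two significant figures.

[H+] = 10^(-2.30) = 5.01 × 10^-3 M
At equilibrium [HA] = 0.06 − 5.01 × 10^-3 = 5.50 × 10^-2 M
Ka = [H+][A-]/[HA] = (5.01 × 10^-3)² / 5.50 × 10^-2 = 4.6 × 10^-4

Ka = 4.6 × 10^-4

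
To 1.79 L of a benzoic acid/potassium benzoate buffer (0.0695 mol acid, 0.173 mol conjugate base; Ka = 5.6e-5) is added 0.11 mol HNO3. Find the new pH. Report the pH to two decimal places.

After neutralization: n(C6H5COOH) = 0.179 mol, n(C6H5COO-) = 0.063 mol.
pKa = −log(5.6 × 10^-5) = 4.252
pH = pKa + log([A⁻]/[HA]) = 4.252 + log(0.063/0.179) = 4.252 -0.454

pH = 3.80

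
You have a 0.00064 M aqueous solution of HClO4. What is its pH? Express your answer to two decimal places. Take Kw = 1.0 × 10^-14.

HClO4 is a strong acid and dissociates completely, so [H+] = 0.00064 M.
pH = -log(0.00064) = 3.19

pH = 3.19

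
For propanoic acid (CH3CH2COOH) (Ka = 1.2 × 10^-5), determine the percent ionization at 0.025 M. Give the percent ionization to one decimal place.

CH3CH2COOH ⇌ CH3CH2COO- + H+; let x = [H+] at equilibrium.
x ≈ √(Ka·C₀) = √(1.2 × 10^-5 × 0.025) = 5.48 × 10^-4 M
Fraction ionized = 5.48 × 10^-4 / 0.025 = 0.0219 → 2.2%

2.2%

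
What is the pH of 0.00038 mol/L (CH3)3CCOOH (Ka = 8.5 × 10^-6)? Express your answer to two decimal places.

(CH3)3CCOOH ⇌ (CH3)3CCOO- + H+
Ka = [H+]²/(0.00038 − [H+]) = 8.5 × 10^-6
Here C₀/Ka ≈ 44.7, so the small-[H+] approximation fails. Use the quadratic:
[H+] = [−8.5e-06 + √(8.5e-06² + 1.29e-08)]/2 = 5.27 × 10^-5 M
pH = −log(5.27 × 10^-5) = 4.28

pH = 4.28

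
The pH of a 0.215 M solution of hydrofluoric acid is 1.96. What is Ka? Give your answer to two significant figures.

[H+] = 10^(-1.96) = 1.10 × 10^-2 M
At equilibrium [HA] = 0.215 − 1.10 × 10^-2 = 2.04 × 10^-1 M
Ka = [H+][A-]/[HA] = (1.10 × 10^-2)² / 2.04 × 10^-1 = 5.9 × 10^-4

Ka = 5.9 × 10^-4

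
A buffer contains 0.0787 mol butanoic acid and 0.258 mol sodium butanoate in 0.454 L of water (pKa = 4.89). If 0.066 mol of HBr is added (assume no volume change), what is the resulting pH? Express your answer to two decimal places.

Added H+ converts CH3(CH2)2COO- to CH3(CH2)2COOH: CH3(CH2)2COOH → 0.145 mol, CH3(CH2)2COO- → 0.192 mol.
Henderson–Hasselbalch with mole ratio 0.192/0.145: pH = 4.89 + (+0.122)

pH = 5.01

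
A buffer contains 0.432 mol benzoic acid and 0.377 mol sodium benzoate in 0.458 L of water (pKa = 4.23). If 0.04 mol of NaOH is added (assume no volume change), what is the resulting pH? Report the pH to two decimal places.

pH = 4.26

After neutralization: n(C6H5COOH) = 0.392 mol, n(C6H5COO-) = 0.417 mol.
Henderson–Hasselbalch with mole ratio 0.417/0.392: pH = 4.23 + (+0.027)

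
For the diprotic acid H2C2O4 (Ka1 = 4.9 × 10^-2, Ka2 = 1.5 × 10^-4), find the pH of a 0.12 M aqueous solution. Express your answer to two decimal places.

Ka1 ≫ Ka2, so treat the first dissociation as the only significant source of H+.
Ka1 = x²/(0.12 − x) = 4.9 × 10^-2
Solving the quadratic: x = (−Ka1 + √(Ka1² + 4·Ka1·C₀))/2 = 5.60 × 10^-2 M
pH = −log(5.60 × 10^-2) = 1.25

pH = 1.25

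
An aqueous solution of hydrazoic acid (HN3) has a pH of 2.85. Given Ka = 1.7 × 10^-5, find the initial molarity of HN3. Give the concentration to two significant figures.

C₀ = 1.2 × 10^-1 M

[H+] = 10^(-2.85) = 1.41 × 10^-3 M = x
Ka = x²/(C₀ − x) ⇒ C₀ = x + x²/Ka
C₀ = 1.41 × 10^-3 + (1.41 × 10^-3)²/(1.7 × 10^-5) = 1.18 × 10^-1 M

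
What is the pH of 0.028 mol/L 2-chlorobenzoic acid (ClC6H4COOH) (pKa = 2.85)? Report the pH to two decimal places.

ClC6H4COOH ⇌ ClC6H4COO- + H+
Ka = 10^(−2.85) = 1.41 × 10^-3
From the ICE table, Ka = [H+]²/(0.028 − [H+]) = 1.41 × 10^-3.
Here C₀/Ka ≈ 19.9, so the small-[H+] approximation fails. Use the quadratic:
[H+] = [−0.00141 + √(0.00141² + 0.000158)]/2 = 5.62 × 10^-3 M
pH = −log[H+] = −log(5.62 × 10^-3) = 2.25

pH = 2.25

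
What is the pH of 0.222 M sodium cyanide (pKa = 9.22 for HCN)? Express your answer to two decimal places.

CN- is the conjugate base of the weak acid HCN.
Ka = 10^(−9.22) = 6.03 × 10^-10
Kb = Kw/Ka = 1.0×10^-14 / 6.03 × 10^-10 = 1.66 × 10^-5
Kb = x²/(0.222 − x) = 1.66 × 10^-5
Neglecting x in the denominator: x = √(1.66 × 10^-5 × 0.222) = 1.92 × 10^-3 M
pOH = 2.72, so pH = 14.00 − pOH = 11.28

pH = 11.28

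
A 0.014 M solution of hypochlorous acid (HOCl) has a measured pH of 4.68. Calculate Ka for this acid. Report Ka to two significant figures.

[H+] = 10^(-4.68) = 2.09 × 10^-5 M
At equilibrium [HA] = 0.014 − 2.09 × 10^-5 = 1.40 × 10^-2 M
Ka = [H+][A-]/[HA] = (2.09 × 10^-5)² / 1.40 × 10^-2 = 3.1 × 10^-8

Ka = 3.1 × 10^-8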